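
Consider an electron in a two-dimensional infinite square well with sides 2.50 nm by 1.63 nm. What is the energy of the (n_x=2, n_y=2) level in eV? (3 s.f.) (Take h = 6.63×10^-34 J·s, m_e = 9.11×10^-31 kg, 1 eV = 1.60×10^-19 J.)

E = 0.809 eV

For a 2D rectangular well E = (h²/8m_e)·Σ n_i²/L_i² = (6.63×10^-34)²/(8·9.11×10^-31) · [2²/(2.50 nm)² + 2²/(1.63 nm)²].
Evaluating gives E = 1.294×10^-19 J = 0.809 eV.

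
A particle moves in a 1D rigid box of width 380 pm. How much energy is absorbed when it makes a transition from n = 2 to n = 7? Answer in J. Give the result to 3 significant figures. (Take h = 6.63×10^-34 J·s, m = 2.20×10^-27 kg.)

|ΔE| = 7.78×10^-21 J

E_1 = h²/(8mL²) = 1.730×10^-22 J.
|ΔE| = |2² − 7²|·E_1 = 45·1.730×10^-22 J = 7.78×10^-21 J.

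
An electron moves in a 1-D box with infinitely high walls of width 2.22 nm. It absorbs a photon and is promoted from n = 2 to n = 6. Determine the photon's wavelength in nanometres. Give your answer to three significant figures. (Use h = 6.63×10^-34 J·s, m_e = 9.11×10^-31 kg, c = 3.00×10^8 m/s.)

E_1 = h²/(8m_eL²) = 1.224×10^-20 J, so ΔE = (6² − 2²)E_1 = 3.917×10^-19 J.
λ = hc/ΔE = (6.63×10^-34·3.00×10^8)/3.917×10^-19 = 5.08×10^-7 m = 508 nm.

λ = 508 nm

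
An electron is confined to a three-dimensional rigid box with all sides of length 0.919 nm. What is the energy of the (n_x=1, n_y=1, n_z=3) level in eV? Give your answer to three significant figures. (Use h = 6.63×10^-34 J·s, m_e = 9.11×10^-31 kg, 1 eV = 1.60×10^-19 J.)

E = 4.91 eV

For a 3D rectangular well E = (h²/8m_e)·Σ n_i²/L_i² = (6.63×10^-34)²/(8·9.11×10^-31) · [1²/(0.919 nm)² + 1²/(0.919 nm)² + 3²/(0.919 nm)²].
Evaluating gives E = 7.856×10^-19 J = 4.91 eV.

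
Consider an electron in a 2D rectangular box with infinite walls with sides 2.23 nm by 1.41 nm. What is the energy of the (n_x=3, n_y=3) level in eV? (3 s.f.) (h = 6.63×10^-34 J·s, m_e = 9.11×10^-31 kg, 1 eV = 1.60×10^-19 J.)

E = 2.39 eV

For a 2D rectangular well E = (h²/8m_e)·Σ n_i²/L_i² = (6.63×10^-34)²/(8·9.11×10^-31) · [3²/(2.23 nm)² + 3²/(1.41 nm)²].
Evaluating gives E = 3.822×10^-19 J = 2.39 eV.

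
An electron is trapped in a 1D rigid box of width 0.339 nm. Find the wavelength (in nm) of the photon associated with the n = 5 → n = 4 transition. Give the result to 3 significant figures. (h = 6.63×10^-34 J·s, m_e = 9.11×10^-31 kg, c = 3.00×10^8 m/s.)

E_1 = h²/(8m_eL²) = 5.248×10^-19 J, so ΔE = (5² − 4²)E_1 = 4.723×10^-18 J.
λ = hc/ΔE = (6.63×10^-34·3.00×10^8)/4.723×10^-18 = 4.21×10^-8 m = 42.1 nm.

λ = 42.1 nm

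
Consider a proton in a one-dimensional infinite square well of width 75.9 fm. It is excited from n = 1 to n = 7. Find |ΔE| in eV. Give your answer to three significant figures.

E_1 = h²/(8m_pL²) = 5.694×10^-15 J.
|ΔE| = |1² − 7²|·E_1 = 48·5.694×10^-15 J = 2.733×10^-13 J = 1.71×10^6 eV.

|ΔE| = 1.71×10^6 eV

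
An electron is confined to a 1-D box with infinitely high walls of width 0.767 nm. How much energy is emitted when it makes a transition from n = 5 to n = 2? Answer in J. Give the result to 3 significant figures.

|ΔE| = 2.15×10^-18 J

E_1 = h²/(8m_eL²) = 1.024×10^-19 J.
|ΔE| = |5² − 2²|·E_1 = 21·1.024×10^-19 J = 2.15×10^-18 J.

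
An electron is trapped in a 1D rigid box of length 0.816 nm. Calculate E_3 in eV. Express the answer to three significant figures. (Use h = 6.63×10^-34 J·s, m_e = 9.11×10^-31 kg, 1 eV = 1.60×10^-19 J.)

For an infinite well E_n = n²h²/(8m_eL²), so E_1 = h²/(8m_eL²) = (6.63×10^-34)²/(8·9.11×10^-31·(8.16×10^-10 m)²) = 9.058×10^-20 J.
Then E_3 = 3²·E_1 = 9·9.058×10^-20 J = 8.152×10^-19 J.
Converting, E_3 = 8.152×10^-19 J / (1.60×10^-19 J/eV) = 5.10 eV.

E_3 = 5.10 eV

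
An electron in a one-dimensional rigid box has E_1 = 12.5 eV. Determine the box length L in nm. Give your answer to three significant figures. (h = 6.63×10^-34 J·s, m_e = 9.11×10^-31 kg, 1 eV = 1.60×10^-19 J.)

L = 0.174 nm

From E_n = n²h²/(8m_eL²), L = n·h/√(8m_eE_n).
E_1 = 12.5 eV = 2.000×10^-18 J, so L = 1·6.63×10^-34/√(8·9.11×10^-31·2.000×10^-18) = 1.74×10^-10 m = 0.174 nm.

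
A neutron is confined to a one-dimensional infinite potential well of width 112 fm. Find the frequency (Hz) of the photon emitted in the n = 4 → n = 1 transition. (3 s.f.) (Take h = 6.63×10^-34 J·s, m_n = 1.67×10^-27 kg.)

E_1 = h²/(8m_nL²) = 2.623×10^-15 J and ΔE = (4² − 1²)E_1 = 3.934×10^-14 J.
f = ΔE/h = 3.934×10^-14/6.63×10^-34 = 5.93×10^19 Hz.

f = 5.93×10^19 Hz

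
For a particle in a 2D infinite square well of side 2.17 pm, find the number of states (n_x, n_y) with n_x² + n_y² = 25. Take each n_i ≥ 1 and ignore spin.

The level has n_x² + n_y² = 25. The ordered positive-integer solutions are (3, 4), (4, 3).
That gives 2 states.

degeneracy = 2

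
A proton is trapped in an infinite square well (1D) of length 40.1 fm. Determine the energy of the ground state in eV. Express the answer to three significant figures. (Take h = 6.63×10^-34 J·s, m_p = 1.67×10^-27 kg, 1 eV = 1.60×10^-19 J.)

E_1 = 1.28×10^5 eV

For an infinite well E_n = n²h²/(8m_pL²), so E_1 = h²/(8m_pL²) = (6.63×10^-34)²/(8·1.67×10^-27·(4.01×10^-14 m)²) = 2.046×10^-14 J.
Converting, E_1 = 2.046×10^-14 J / (1.60×10^-19 J/eV) = 1.28×10^5 eV.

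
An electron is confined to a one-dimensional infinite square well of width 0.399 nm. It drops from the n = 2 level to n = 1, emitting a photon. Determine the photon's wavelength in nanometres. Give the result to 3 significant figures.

λ = 175 nm

E_1 = h²/(8m_eL²) = 3.784×10^-19 J, so ΔE = (2² − 1²)E_1 = 1.135×10^-18 J.
λ = hc/ΔE = (6.626×10^-34·2.998×10^8)/1.135×10^-18 = 1.75×10^-7 m = 175 nm.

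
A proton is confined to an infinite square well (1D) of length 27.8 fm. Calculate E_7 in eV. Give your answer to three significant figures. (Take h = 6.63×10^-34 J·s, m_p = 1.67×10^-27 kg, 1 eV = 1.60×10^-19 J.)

E_7 = 1.30×10^7 eV

For an infinite well E_n = n²h²/(8m_pL²), so E_1 = h²/(8m_pL²) = (6.63×10^-34)²/(8·1.67×10^-27·(2.78×10^-14 m)²) = 4.257×10^-14 J.
Then E_7 = 7²·E_1 = 49·4.257×10^-14 J = 2.086×10^-12 J.
Converting, E_7 = 2.086×10^-12 J / (1.60×10^-19 J/eV) = 1.30×10^7 eV.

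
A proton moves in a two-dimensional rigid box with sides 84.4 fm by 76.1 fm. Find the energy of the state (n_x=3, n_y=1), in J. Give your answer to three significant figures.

E = 4.71×10^-14 J

For a 2D rectangular well E = (h²/8m_p)·Σ n_i²/L_i² = (6.626×10^-34)²/(8·1.673×10^-27) · [3²/(84.4 fm)² + 1²/(76.1 fm)²].
Evaluating gives E = 4.71×10^-14 J.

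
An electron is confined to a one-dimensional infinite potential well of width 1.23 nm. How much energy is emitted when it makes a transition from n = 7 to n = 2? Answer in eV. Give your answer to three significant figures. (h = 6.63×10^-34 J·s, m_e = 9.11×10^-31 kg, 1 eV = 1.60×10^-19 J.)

|ΔE| = 11.2 eV

E_1 = h²/(8m_eL²) = 3.987×10^-20 J.
|ΔE| = |7² − 2²|·E_1 = 45·3.987×10^-20 J = 1.794×10^-18 J = 11.2 eV.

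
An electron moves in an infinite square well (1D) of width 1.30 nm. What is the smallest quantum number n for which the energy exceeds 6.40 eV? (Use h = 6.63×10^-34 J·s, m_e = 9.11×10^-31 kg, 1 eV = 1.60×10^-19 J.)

n = 6

E_1 = h²/(8m_eL²) = 3.569×10^-20 J = 0.2231 eV.
Need n² > 6.40/0.2231 = 28.69, i.e. n > 5.356.
The smallest integer satisfying this is n = 6.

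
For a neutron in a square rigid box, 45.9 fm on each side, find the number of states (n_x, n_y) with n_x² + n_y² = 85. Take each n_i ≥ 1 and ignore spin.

The level has n_x² + n_y² = 85. The ordered positive-integer solutions are (2, 9), (6, 7), (7, 6), (9, 2).
That gives 4 states.

degeneracy = 4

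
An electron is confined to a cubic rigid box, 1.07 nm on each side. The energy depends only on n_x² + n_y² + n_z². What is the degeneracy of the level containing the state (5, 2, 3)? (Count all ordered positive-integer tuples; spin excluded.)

degeneracy = 9

The level has n_x² + n_y² + n_z² = 38. The ordered positive-integer solutions are (1, 1, 6), (1, 6, 1), (2, 3, 5), (2, 5, 3), (3, 2, 5), (3, 5, 2), (5, 2, 3), (5, 3, 2), (6, 1, 1).
That gives 9 states.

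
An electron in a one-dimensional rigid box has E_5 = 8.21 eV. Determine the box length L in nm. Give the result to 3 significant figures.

From E_n = n²h²/(8m_eL²), L = n·h/√(8m_eE_n).
E_5 = 8.21 eV = 1.315×10^-18 J, so L = 5·6.626×10^-34/√(8·9.109×10^-31·1.315×10^-18) = 1.07×10^-9 m = 1.07 nm.

L = 1.07 nm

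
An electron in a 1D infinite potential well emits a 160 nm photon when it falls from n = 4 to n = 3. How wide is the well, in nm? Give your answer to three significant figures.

L = 0.583 nm

The photon carries ΔE = hc/λ = 6.626×10^-34·2.998×10^8/1.60×10^-7 m = 1.242×10^-18 J.
Since ΔE = (4² − 3²)E_1, E_1 = 1.774×10^-19 J, and L = h/√(8m_eE_1) = 5.83×10^-10 m = 0.583 nm.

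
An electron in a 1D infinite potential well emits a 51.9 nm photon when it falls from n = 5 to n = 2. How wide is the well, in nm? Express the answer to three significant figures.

The photon carries ΔE = hc/λ = 6.626×10^-34·2.998×10^8/5.19×10^-8 m = 3.828×10^-18 J.
Since ΔE = (5² − 2²)E_1, E_1 = 1.823×10^-19 J, and L = h/√(8m_eE_1) = 5.75×10^-10 m = 0.575 nm.

L = 0.575 nm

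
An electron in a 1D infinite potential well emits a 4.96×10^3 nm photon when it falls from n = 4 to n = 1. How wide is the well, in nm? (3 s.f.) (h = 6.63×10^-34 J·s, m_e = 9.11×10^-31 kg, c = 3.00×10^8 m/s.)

The photon carries ΔE = hc/λ = 6.63×10^-34·3.00×10^8/4.96×10^-6 m = 4.010×10^-20 J.
Since ΔE = (4² − 1²)E_1, E_1 = 2.673×10^-21 J, and L = h/√(8m_eE_1) = 4.75×10^-9 m = 4.75 nm.

L = 4.75 nm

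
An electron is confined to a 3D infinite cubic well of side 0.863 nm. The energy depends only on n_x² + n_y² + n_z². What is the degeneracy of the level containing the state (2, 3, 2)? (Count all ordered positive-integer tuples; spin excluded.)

degeneracy = 3

The level has n_x² + n_y² + n_z² = 17. The ordered positive-integer solutions are (2, 2, 3), (2, 3, 2), (3, 2, 2).
That gives 3 states.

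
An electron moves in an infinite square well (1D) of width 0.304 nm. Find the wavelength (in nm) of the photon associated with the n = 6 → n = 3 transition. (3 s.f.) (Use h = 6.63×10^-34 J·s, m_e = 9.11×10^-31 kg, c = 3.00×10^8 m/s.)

λ = 11.3 nm

E_1 = h²/(8m_eL²) = 6.526×10^-19 J, so ΔE = (6² − 3²)E_1 = 1.762×10^-17 J.
λ = hc/ΔE = (6.63×10^-34·3.00×10^8)/1.762×10^-17 = 1.13×10^-8 m = 11.3 nm.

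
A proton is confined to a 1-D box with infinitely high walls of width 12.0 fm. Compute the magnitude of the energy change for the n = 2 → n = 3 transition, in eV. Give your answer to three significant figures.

E_1 = h²/(8m_pL²) = 2.278×10^-13 J.
|ΔE| = |2² − 3²|·E_1 = 5·2.278×10^-13 J = 1.139×10^-12 J = 7.11×10^6 eV.

|ΔE| = 7.11×10^6 eV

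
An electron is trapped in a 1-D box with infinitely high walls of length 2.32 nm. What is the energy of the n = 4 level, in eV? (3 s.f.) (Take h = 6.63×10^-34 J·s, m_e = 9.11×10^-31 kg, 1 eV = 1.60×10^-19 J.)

E_4 = 1.12 eV

For an infinite well E_n = n²h²/(8m_eL²), so E_1 = h²/(8m_eL²) = (6.63×10^-34)²/(8·9.11×10^-31·(2.32×10^-9 m)²) = 1.121×10^-20 J.
Then E_4 = 4²·E_1 = 16·1.121×10^-20 J = 1.794×10^-19 J.
Converting, E_4 = 1.794×10^-19 J / (1.60×10^-19 J/eV) = 1.12 eV.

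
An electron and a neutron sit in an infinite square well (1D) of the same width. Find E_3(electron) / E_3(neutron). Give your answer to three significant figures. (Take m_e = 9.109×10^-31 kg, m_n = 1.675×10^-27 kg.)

E_n ∝ 1/m at fixed n and L, so the ratio is m_n/m_e = 1.675×10^-27/9.109×10^-31 = 1.84×10^3.

1.84×10^3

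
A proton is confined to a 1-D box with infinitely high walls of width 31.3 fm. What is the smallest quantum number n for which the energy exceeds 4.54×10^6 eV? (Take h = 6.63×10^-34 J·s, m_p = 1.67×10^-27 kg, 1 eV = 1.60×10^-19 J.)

E_1 = h²/(8m_pL²) = 3.358×10^-14 J = 2.099×10^5 eV.
Need n² > 4.54×10^6/2.099×10^5 = 21.63, i.e. n > 4.651.
The smallest integer satisfying this is n = 5.

n = 5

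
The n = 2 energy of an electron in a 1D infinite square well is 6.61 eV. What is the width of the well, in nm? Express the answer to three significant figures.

L = 0.477 nm

From E_n = n²h²/(8m_eL²), L = n·h/√(8m_eE_n).
E_2 = 6.61 eV = 1.059×10^-18 J, so L = 2·6.626×10^-34/√(8·9.109×10^-31·1.059×10^-18) = 4.77×10^-10 m = 0.477 nm.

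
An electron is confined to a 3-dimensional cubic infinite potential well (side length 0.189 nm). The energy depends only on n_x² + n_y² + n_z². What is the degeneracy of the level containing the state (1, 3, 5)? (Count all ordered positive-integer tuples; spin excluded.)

degeneracy = 6

The level has n_x² + n_y² + n_z² = 35. The ordered positive-integer solutions are (1, 3, 5), (1, 5, 3), (3, 1, 5), (3, 5, 1), (5, 1, 3), (5, 3, 1).
That gives 6 states.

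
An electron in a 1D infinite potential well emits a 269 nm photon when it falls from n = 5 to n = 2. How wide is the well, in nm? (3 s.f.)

L = 1.31 nm

The photon carries ΔE = hc/λ = 6.626×10^-34·2.998×10^8/2.69×10^-7 m = 7.385×10^-19 J.
Since ΔE = (5² − 2²)E_1, E_1 = 3.517×10^-20 J, and L = h/√(8m_eE_1) = 1.31×10^-9 m = 1.31 nm.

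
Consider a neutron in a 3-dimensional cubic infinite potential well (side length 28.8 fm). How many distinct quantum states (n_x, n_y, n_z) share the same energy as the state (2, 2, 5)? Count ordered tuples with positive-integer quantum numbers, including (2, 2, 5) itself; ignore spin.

The level has n_x² + n_y² + n_z² = 33. The ordered positive-integer solutions are (1, 4, 4), (2, 2, 5), (2, 5, 2), (4, 1, 4), (4, 4, 1), (5, 2, 2).
That gives 6 states.

degeneracy = 6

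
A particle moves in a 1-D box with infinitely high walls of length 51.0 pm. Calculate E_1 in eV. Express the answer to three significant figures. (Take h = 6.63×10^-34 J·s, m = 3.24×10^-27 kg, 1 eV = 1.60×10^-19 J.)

For an infinite well E_n = n²h²/(8mL²), so E_1 = h²/(8mL²) = (6.63×10^-34)²/(8·3.24×10^-27·(5.10×10^-11 m)²) = 6.520×10^-21 J.
Converting, E_1 = 6.520×10^-21 J / (1.60×10^-19 J/eV) = 0.0408 eV.

E_1 = 0.0408 eV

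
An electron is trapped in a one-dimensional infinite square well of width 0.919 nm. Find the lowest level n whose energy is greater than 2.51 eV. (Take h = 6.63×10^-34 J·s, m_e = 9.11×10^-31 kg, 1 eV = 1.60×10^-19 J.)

E_1 = h²/(8m_eL²) = 7.141×10^-20 J = 0.4463 eV.
Need n² > 2.51/0.4463 = 5.624, i.e. n > 2.371.
The smallest integer satisfying this is n = 3.

n = 3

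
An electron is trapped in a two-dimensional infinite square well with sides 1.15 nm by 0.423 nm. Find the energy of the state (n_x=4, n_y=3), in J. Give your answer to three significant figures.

For a 2D rectangular well E = (h²/8m_e)·Σ n_i²/L_i² = (6.626×10^-34)²/(8·9.109×10^-31) · [4²/(1.15 nm)² + 3²/(0.423 nm)²].
Evaluating gives E = 3.76×10^-18 J.

E = 3.76×10^-18 J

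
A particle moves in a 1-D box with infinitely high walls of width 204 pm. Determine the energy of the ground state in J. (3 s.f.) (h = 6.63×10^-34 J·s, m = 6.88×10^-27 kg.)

For an infinite well E_n = n²h²/(8mL²), so E_1 = h²/(8mL²) = (6.63×10^-34)²/(8·6.88×10^-27·(2.04×10^-10 m)²) = 1.919×10^-22 J.

E_1 = 1.92×10^-22 J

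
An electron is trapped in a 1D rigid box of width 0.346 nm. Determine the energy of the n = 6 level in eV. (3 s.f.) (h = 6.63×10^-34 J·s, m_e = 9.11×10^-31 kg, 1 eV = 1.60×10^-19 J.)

For an infinite well E_n = n²h²/(8m_eL²), so E_1 = h²/(8m_eL²) = (6.63×10^-34)²/(8·9.11×10^-31·(3.46×10^-10 m)²) = 5.038×10^-19 J.
Then E_6 = 6²·E_1 = 36·5.038×10^-19 J = 1.814×10^-17 J.
Converting, E_6 = 1.814×10^-17 J / (1.60×10^-19 J/eV) = 113 eV.

E_6 = 113 eV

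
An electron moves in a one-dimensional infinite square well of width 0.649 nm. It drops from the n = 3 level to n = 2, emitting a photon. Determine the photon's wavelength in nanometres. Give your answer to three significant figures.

E_1 = h²/(8m_eL²) = 1.430×10^-19 J, so ΔE = (3² − 2²)E_1 = 7.150×10^-19 J.
λ = hc/ΔE = (6.626×10^-34·2.998×10^8)/7.150×10^-19 = 2.78×10^-7 m = 278 nm.

λ = 278 nm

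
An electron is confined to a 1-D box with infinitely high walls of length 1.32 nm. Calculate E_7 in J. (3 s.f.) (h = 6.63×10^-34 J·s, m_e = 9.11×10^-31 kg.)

For an infinite well E_n = n²h²/(8m_eL²), so E_1 = h²/(8m_eL²) = (6.63×10^-34)²/(8·9.11×10^-31·(1.32×10^-9 m)²) = 3.462×10^-20 J.
Then E_7 = 7²·E_1 = 49·3.462×10^-20 J = 1.70×10^-18 J.

E_7 = 1.70×10^-18 J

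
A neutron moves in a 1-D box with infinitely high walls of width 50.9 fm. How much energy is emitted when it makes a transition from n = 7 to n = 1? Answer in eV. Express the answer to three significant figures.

E_1 = h²/(8m_nL²) = 1.265×10^-14 J.
|ΔE| = |7² − 1²|·E_1 = 48·1.265×10^-14 J = 6.072×10^-13 J = 3.79×10^6 eV.

|ΔE| = 3.79×10^6 eV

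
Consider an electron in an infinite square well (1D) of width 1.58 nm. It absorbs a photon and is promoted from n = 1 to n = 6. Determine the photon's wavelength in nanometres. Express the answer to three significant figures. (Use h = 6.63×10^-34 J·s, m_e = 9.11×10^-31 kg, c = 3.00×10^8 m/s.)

E_1 = h²/(8m_eL²) = 2.416×10^-20 J, so ΔE = (6² − 1²)E_1 = 8.456×10^-19 J.
λ = hc/ΔE = (6.63×10^-34·3.00×10^8)/8.456×10^-19 = 2.35×10^-7 m = 235 nm.

λ = 235 nm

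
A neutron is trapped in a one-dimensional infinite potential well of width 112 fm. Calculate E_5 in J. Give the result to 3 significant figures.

For an infinite well E_n = n²h²/(8m_nL²), so E_1 = h²/(8m_nL²) = (6.626×10^-34)²/(8·1.675×10^-27·(1.12×10^-13 m)²) = 2.612×10^-15 J.
Then E_5 = 5²·E_1 = 25·2.612×10^-15 J = 6.53×10^-14 J.

E_5 = 6.53×10^-14 J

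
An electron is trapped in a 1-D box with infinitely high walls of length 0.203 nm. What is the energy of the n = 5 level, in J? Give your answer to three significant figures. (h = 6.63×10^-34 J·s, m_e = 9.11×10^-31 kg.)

E_5 = 3.66×10^-17 J

For an infinite well E_n = n²h²/(8m_eL²), so E_1 = h²/(8m_eL²) = (6.63×10^-34)²/(8·9.11×10^-31·(2.03×10^-10 m)²) = 1.464×10^-18 J.
Then E_5 = 5²·E_1 = 25·1.464×10^-18 J = 3.66×10^-17 J.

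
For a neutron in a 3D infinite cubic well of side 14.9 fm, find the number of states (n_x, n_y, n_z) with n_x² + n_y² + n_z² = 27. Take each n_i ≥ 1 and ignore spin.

degeneracy = 4

The level has n_x² + n_y² + n_z² = 27. The ordered positive-integer solutions are (1, 1, 5), (1, 5, 1), (3, 3, 3), (5, 1, 1).
That gives 4 states.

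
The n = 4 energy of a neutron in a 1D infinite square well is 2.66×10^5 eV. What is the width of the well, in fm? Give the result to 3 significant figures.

From E_n = n²h²/(8m_nL²), L = n·h/√(8m_nE_n).
E_4 = 2.66×10^5 eV = 4.261×10^-14 J, so L = 4·6.626×10^-34/√(8·1.675×10^-27·4.261×10^-14) = 1.11×10^-13 m = 111 fm.

L = 111 fm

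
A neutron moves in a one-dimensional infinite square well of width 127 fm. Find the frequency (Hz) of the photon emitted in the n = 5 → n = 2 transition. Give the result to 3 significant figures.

E_1 = h²/(8m_nL²) = 2.031×10^-15 J and ΔE = (5² − 2²)E_1 = 4.265×10^-14 J.
f = ΔE/h = 4.265×10^-14/6.626×10^-34 = 6.44×10^19 Hz.

f = 6.44×10^19 Hz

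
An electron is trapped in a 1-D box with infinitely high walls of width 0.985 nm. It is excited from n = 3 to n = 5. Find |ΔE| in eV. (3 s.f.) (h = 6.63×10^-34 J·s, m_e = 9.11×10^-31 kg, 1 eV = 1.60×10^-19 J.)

E_1 = h²/(8m_eL²) = 6.217×10^-20 J.
|ΔE| = |3² − 5²|·E_1 = 16·6.217×10^-20 J = 9.947×10^-19 J = 6.22 eV.

|ΔE| = 6.22 eV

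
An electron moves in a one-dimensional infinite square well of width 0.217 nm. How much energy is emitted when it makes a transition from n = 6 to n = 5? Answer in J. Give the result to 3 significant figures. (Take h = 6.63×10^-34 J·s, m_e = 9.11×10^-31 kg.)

E_1 = h²/(8m_eL²) = 1.281×10^-18 J.
|ΔE| = |6² − 5²|·E_1 = 11·1.281×10^-18 J = 1.41×10^-17 J.

|ΔE| = 1.41×10^-17 J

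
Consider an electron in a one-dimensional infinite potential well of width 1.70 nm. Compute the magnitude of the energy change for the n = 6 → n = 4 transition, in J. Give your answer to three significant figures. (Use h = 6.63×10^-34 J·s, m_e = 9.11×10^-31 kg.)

E_1 = h²/(8m_eL²) = 2.087×10^-20 J.
|ΔE| = |6² − 4²|·E_1 = 20·2.087×10^-20 J = 4.17×10^-19 J.

|ΔE| = 4.17×10^-19 J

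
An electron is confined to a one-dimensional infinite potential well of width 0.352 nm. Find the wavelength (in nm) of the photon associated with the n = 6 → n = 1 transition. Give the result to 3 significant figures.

λ = 11.7 nm

E_1 = h²/(8m_eL²) = 4.862×10^-19 J, so ΔE = (6² − 1²)E_1 = 1.702×10^-17 J.
λ = hc/ΔE = (6.626×10^-34·2.998×10^8)/1.702×10^-17 = 1.17×10^-8 m = 11.7 nm.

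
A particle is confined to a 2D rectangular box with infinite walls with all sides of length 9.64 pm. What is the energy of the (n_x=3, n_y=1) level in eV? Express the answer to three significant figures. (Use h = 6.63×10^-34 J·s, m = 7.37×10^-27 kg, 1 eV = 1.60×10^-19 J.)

E = 5.01 eV

For a 2D rectangular well E = (h²/8m)·Σ n_i²/L_i² = (6.63×10^-34)²/(8·7.37×10^-27) · [3²/(9.64 pm)² + 1²/(9.64 pm)²].
Evaluating gives E = 8.023×10^-19 J = 5.01 eV.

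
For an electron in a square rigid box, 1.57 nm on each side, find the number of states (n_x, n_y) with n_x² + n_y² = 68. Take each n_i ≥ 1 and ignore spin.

degeneracy = 2

The level has n_x² + n_y² = 68. The ordered positive-integer solutions are (2, 8), (8, 2).
That gives 2 states.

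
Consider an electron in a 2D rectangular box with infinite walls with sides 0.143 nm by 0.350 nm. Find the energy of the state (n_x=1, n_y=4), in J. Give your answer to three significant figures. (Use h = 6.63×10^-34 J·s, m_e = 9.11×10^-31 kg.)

E = 1.08×10^-17 J

For a 2D rectangular well E = (h²/8m_e)·Σ n_i²/L_i² = (6.63×10^-34)²/(8·9.11×10^-31) · [1²/(0.143 nm)² + 4²/(0.350 nm)²].
Evaluating gives E = 1.08×10^-17 J.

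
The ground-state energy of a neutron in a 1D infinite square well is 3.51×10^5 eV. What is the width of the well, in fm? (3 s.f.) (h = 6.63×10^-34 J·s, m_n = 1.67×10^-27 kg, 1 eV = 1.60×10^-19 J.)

L = 24.2 fm

From E_n = n²h²/(8m_nL²), L = n·h/√(8m_nE_n).
E_1 = 3.51×10^5 eV = 5.616×10^-14 J, so L = 1·6.63×10^-34/√(8·1.67×10^-27·5.616×10^-14) = 2.42×10^-14 m = 24.2 fm.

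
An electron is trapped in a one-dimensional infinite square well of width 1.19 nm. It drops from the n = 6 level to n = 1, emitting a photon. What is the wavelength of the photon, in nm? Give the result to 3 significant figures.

E_1 = h²/(8m_eL²) = 4.254×10^-20 J, so ΔE = (6² − 1²)E_1 = 1.489×10^-18 J.
λ = hc/ΔE = (6.626×10^-34·2.998×10^8)/1.489×10^-18 = 1.33×10^-7 m = 133 nm.

λ = 133 nm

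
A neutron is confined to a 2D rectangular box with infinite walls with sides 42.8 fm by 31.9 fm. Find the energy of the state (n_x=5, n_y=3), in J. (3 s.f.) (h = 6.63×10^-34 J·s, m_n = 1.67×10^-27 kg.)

E = 7.40×10^-13 J

For a 2D rectangular well E = (h²/8m_n)·Σ n_i²/L_i² = (6.63×10^-34)²/(8·1.67×10^-27) · [5²/(42.8 fm)² + 3²/(31.9 fm)²].
Evaluating gives E = 7.40×10^-13 J.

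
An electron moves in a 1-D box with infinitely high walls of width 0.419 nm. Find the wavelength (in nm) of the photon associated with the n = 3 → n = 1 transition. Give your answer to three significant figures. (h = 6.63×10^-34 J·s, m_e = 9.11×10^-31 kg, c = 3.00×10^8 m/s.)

λ = 72.4 nm

E_1 = h²/(8m_eL²) = 3.436×10^-19 J, so ΔE = (3² − 1²)E_1 = 2.749×10^-18 J.
λ = hc/ΔE = (6.63×10^-34·3.00×10^8)/2.749×10^-18 = 7.24×10^-8 m = 72.4 nm.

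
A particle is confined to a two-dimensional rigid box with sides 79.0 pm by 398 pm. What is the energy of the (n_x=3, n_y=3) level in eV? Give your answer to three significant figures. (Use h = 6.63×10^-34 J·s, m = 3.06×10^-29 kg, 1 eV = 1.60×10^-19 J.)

E = 16.8 eV

For a 2D rectangular well E = (h²/8m)·Σ n_i²/L_i² = (6.63×10^-34)²/(8·3.06×10^-29) · [3²/(79.0 pm)² + 3²/(398 pm)²].
Evaluating gives E = 2.691×10^-18 J = 16.8 eV.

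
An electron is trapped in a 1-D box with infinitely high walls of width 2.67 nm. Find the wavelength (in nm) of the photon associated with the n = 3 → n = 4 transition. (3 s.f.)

λ = 3.36×10^3 nm

E_1 = h²/(8m_eL²) = 8.451×10^-21 J, so ΔE = (4² − 3²)E_1 = 5.916×10^-20 J.
λ = hc/ΔE = (6.626×10^-34·2.998×10^8)/5.916×10^-20 = 3.36×10^-6 m = 3.36×10^3 nm.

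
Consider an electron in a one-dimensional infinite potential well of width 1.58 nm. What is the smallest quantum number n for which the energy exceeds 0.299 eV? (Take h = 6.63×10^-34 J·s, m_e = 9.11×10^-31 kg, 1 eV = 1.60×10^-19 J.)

n = 2

E_1 = h²/(8m_eL²) = 2.416×10^-20 J = 0.1510 eV.
Need n² > 0.299/0.1510 = 1.980, i.e. n > 1.407.
The smallest integer satisfying this is n = 2.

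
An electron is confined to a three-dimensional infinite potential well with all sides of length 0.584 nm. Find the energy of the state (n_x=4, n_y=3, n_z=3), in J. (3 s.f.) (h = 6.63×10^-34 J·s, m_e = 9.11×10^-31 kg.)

E = 6.01×10^-18 J

For a 3D rectangular well E = (h²/8m_e)·Σ n_i²/L_i² = (6.63×10^-34)²/(8·9.11×10^-31) · [4²/(0.584 nm)² + 3²/(0.584 nm)² + 3²/(0.584 nm)²].
Evaluating gives E = 6.01×10^-18 J.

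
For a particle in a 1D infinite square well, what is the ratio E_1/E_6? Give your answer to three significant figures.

0.0278

E_n ∝ n², so E_1/E_6 = 1²/6² = 1/36 = 0.0278.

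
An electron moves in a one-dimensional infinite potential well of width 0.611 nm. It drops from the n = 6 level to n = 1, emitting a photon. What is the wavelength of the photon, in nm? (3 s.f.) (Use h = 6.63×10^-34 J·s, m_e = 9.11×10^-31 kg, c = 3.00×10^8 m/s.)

E_1 = h²/(8m_eL²) = 1.616×10^-19 J, so ΔE = (6² − 1²)E_1 = 5.656×10^-18 J.
λ = hc/ΔE = (6.63×10^-34·3.00×10^8)/5.656×10^-18 = 3.52×10^-8 m = 35.2 nm.

λ = 35.2 nm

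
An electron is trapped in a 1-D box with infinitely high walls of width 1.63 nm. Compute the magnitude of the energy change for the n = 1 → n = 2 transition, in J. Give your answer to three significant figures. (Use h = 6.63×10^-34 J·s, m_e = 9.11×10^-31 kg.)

|ΔE| = 6.81×10^-20 J

E_1 = h²/(8m_eL²) = 2.270×10^-20 J.
|ΔE| = |1² − 2²|·E_1 = 3·2.270×10^-20 J = 6.81×10^-20 J.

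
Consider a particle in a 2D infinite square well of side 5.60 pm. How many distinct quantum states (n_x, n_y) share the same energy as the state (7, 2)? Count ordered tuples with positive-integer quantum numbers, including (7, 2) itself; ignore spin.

The level has n_x² + n_y² = 53. The ordered positive-integer solutions are (2, 7), (7, 2).
That gives 2 states.

degeneracy = 2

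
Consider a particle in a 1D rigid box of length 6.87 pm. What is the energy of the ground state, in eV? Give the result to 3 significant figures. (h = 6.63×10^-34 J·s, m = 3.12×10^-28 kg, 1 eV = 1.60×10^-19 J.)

E_1 = 23.3 eV

For an infinite well E_n = n²h²/(8mL²), so E_1 = h²/(8mL²) = (6.63×10^-34)²/(8·3.12×10^-28·(6.87×10^-12 m)²) = 3.731×10^-18 J.
Converting, E_1 = 3.731×10^-18 J / (1.60×10^-19 J/eV) = 23.3 eV.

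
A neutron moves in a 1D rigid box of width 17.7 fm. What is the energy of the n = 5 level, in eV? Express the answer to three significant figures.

E_5 = 1.63×10^7 eV

For an infinite well E_n = n²h²/(8m_nL²), so E_1 = h²/(8m_nL²) = (6.626×10^-34)²/(8·1.675×10^-27·(1.77×10^-14 m)²) = 1.046×10^-13 J.
Then E_5 = 5²·E_1 = 25·1.046×10^-13 J = 2.615×10^-12 J.
Converting, E_5 = 2.615×10^-12 J / (1.602×10^-19 J/eV) = 1.63×10^7 eV.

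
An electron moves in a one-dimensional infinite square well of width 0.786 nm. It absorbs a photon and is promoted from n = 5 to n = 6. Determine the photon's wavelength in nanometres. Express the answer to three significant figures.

λ = 185 nm

E_1 = h²/(8m_eL²) = 9.752×10^-20 J, so ΔE = (6² − 5²)E_1 = 1.073×10^-18 J.
λ = hc/ΔE = (6.626×10^-34·2.998×10^8)/1.073×10^-18 = 1.85×10^-7 m = 185 nm.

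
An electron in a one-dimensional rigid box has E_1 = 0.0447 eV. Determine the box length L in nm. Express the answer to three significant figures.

L = 2.90 nm

From E_n = n²h²/(8m_eL²), L = n·h/√(8m_eE_n).
E_1 = 0.0447 eV = 7.161×10^-21 J, so L = 1·6.626×10^-34/√(8·9.109×10^-31·7.161×10^-21) = 2.90×10^-9 m = 2.90 nm.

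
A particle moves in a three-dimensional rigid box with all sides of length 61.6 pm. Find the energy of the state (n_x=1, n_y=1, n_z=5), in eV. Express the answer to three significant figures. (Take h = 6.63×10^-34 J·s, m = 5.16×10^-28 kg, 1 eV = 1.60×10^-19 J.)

For a 3D rectangular well E = (h²/8m)·Σ n_i²/L_i² = (6.63×10^-34)²/(8·5.16×10^-28) · [1²/(61.6 pm)² + 1²/(61.6 pm)² + 5²/(61.6 pm)²].
Evaluating gives E = 7.577×10^-19 J = 4.74 eV.

E = 4.74 eV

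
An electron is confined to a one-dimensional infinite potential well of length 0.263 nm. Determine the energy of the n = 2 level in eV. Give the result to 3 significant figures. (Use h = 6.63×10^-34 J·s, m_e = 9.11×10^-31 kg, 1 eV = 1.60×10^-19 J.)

E_2 = 21.8 eV

For an infinite well E_n = n²h²/(8m_eL²), so E_1 = h²/(8m_eL²) = (6.63×10^-34)²/(8·9.11×10^-31·(2.63×10^-10 m)²) = 8.720×10^-19 J.
Then E_2 = 2²·E_1 = 4·8.720×10^-19 J = 3.488×10^-18 J.
Converting, E_2 = 3.488×10^-18 J / (1.60×10^-19 J/eV) = 21.8 eV.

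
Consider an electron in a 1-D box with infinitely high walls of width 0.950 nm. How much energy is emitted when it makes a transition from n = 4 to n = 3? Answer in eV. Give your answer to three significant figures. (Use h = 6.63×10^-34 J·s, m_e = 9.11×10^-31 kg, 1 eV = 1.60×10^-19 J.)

|ΔE| = 2.92 eV

E_1 = h²/(8m_eL²) = 6.683×10^-20 J.
|ΔE| = |4² − 3²|·E_1 = 7·6.683×10^-20 J = 4.678×10^-19 J = 2.92 eV.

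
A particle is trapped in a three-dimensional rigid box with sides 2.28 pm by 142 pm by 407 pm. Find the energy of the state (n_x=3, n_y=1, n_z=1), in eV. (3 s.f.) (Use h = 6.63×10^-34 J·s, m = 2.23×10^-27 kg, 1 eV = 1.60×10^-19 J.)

For a 3D rectangular well E = (h²/8m)·Σ n_i²/L_i² = (6.63×10^-34)²/(8·2.23×10^-27) · [3²/(2.28 pm)² + 1²/(142 pm)² + 1²/(407 pm)²].
Evaluating gives E = 4.266×10^-17 J = 267 eV.

E = 267 eV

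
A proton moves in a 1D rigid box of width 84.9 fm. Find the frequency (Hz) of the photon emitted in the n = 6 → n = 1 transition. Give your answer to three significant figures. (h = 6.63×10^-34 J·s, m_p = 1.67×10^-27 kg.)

E_1 = h²/(8m_pL²) = 4.565×10^-15 J and ΔE = (6² − 1²)E_1 = 1.598×10^-13 J.
f = ΔE/h = 1.598×10^-13/6.63×10^-34 = 2.41×10^20 Hz.

f = 2.41×10^20 Hz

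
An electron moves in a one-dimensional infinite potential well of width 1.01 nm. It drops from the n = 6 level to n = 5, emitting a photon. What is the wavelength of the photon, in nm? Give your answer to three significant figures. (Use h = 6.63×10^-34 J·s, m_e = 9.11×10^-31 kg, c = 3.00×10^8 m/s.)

λ = 306 nm

E_1 = h²/(8m_eL²) = 5.913×10^-20 J, so ΔE = (6² − 5²)E_1 = 6.504×10^-19 J.
λ = hc/ΔE = (6.63×10^-34·3.00×10^8)/6.504×10^-19 = 3.06×10^-7 m = 306 nm.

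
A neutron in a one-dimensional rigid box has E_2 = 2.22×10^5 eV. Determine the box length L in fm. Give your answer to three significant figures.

L = 60.7 fm

From E_n = n²h²/(8m_nL²), L = n·h/√(8m_nE_n).
E_2 = 2.22×10^5 eV = 3.556×10^-14 J, so L = 2·6.626×10^-34/√(8·1.675×10^-27·3.556×10^-14) = 6.07×10^-14 m = 60.7 fm.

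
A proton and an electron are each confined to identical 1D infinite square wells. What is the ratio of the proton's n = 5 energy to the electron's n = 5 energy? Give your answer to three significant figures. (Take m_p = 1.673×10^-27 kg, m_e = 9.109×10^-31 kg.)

E_n ∝ 1/m at fixed n and L, so the ratio is m_e/m_p = 9.109×10^-31/1.673×10^-27 = 5.44×10^-4.

5.44×10^-4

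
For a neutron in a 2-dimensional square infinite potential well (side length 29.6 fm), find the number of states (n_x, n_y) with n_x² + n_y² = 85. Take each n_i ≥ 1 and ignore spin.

degeneracy = 4

The level has n_x² + n_y² = 85. The ordered positive-integer solutions are (2, 9), (6, 7), (7, 6), (9, 2).
That gives 4 states.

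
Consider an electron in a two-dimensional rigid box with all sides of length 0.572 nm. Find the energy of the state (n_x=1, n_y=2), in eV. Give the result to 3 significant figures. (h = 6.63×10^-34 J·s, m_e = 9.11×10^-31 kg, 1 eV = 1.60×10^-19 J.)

E = 5.76 eV

For a 2D rectangular well E = (h²/8m_e)·Σ n_i²/L_i² = (6.63×10^-34)²/(8·9.11×10^-31) · [1²/(0.572 nm)² + 2²/(0.572 nm)²].
Evaluating gives E = 9.217×10^-19 J = 5.76 eV.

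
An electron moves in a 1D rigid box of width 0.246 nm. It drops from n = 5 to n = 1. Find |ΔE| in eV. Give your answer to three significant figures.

E_1 = h²/(8m_eL²) = 9.956×10^-19 J.
|ΔE| = |5² − 1²|·E_1 = 24·9.956×10^-19 J = 2.389×10^-17 J = 149 eV.

|ΔE| = 149 eV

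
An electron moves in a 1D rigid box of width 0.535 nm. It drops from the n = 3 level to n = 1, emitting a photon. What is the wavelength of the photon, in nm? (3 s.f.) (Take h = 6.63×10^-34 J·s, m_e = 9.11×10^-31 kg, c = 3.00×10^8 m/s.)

E_1 = h²/(8m_eL²) = 2.107×10^-19 J, so ΔE = (3² − 1²)E_1 = 1.686×10^-18 J.
λ = hc/ΔE = (6.63×10^-34·3.00×10^8)/1.686×10^-18 = 1.18×10^-7 m = 118 nm.

λ = 118 nm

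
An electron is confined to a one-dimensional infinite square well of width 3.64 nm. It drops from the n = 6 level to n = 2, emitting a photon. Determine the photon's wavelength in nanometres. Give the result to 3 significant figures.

λ = 1.37×10^3 nm

E_1 = h²/(8m_eL²) = 4.547×10^-21 J, so ΔE = (6² − 2²)E_1 = 1.455×10^-19 J.
λ = hc/ΔE = (6.626×10^-34·2.998×10^8)/1.455×10^-19 = 1.37×10^-6 m = 1.37×10^3 nm.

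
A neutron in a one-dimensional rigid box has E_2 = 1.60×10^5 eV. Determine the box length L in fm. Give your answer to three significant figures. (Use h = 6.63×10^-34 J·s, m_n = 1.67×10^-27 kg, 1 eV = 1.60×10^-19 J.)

L = 71.7 fm

From E_n = n²h²/(8m_nL²), L = n·h/√(8m_nE_n).
E_2 = 1.60×10^5 eV = 2.560×10^-14 J, so L = 2·6.63×10^-34/√(8·1.67×10^-27·2.560×10^-14) = 7.17×10^-14 m = 71.7 fm.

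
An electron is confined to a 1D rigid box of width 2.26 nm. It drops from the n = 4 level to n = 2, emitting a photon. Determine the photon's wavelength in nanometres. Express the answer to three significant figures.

E_1 = h²/(8m_eL²) = 1.180×10^-20 J, so ΔE = (4² − 2²)E_1 = 1.416×10^-19 J.
λ = hc/ΔE = (6.626×10^-34·2.998×10^8)/1.416×10^-19 = 1.40×10^-6 m = 1.40×10^3 nm.

λ = 1.40×10^3 nm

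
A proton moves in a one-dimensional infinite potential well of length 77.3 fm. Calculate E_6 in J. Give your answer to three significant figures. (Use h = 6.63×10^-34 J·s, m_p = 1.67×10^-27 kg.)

E_6 = 1.98×10^-13 J

For an infinite well E_n = n²h²/(8m_pL²), so E_1 = h²/(8m_pL²) = (6.63×10^-34)²/(8·1.67×10^-27·(7.73×10^-14 m)²) = 5.506×10^-15 J.
Then E_6 = 6²·E_1 = 36·5.506×10^-15 J = 1.98×10^-13 J.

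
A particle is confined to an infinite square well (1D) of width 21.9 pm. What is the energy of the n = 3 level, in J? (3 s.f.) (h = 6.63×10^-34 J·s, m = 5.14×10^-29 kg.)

E_3 = 2.01×10^-17 J

For an infinite well E_n = n²h²/(8mL²), so E_1 = h²/(8mL²) = (6.63×10^-34)²/(8·5.14×10^-29·(2.19×10^-11 m)²) = 2.229×10^-18 J.
Then E_3 = 3²·E_1 = 9·2.229×10^-18 J = 2.01×10^-17 J.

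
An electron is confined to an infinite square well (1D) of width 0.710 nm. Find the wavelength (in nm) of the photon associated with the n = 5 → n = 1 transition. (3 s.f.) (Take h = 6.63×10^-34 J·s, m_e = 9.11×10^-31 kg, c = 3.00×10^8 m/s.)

E_1 = h²/(8m_eL²) = 1.196×10^-19 J, so ΔE = (5² − 1²)E_1 = 2.870×10^-18 J.
λ = hc/ΔE = (6.63×10^-34·3.00×10^8)/2.870×10^-18 = 6.93×10^-8 m = 69.3 nm.

λ = 69.3 nm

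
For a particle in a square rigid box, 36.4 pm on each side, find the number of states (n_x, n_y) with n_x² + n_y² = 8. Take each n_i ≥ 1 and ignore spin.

degeneracy = 1

The level has n_x² + n_y² = 8. The ordered positive-integer solutions are (2, 2).
That gives 1 state.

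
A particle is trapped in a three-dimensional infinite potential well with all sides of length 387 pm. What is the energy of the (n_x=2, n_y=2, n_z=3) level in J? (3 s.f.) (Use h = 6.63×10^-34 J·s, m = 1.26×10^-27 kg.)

For a 3D rectangular well E = (h²/8m)·Σ n_i²/L_i² = (6.63×10^-34)²/(8·1.26×10^-27) · [2²/(387 pm)² + 2²/(387 pm)² + 3²/(387 pm)²].
Evaluating gives E = 4.95×10^-21 J.

E = 4.95×10^-21 J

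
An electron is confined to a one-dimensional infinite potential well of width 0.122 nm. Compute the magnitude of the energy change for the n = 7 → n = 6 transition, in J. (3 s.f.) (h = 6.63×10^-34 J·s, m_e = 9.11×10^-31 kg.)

|ΔE| = 5.27×10^-17 J

E_1 = h²/(8m_eL²) = 4.052×10^-18 J.
|ΔE| = |7² − 6²|·E_1 = 13·4.052×10^-18 J = 5.27×10^-17 J.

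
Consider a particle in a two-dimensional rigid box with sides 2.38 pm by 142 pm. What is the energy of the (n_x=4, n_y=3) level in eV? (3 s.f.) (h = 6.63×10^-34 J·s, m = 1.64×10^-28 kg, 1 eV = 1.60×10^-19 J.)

For a 2D rectangular well E = (h²/8m)·Σ n_i²/L_i² = (6.63×10^-34)²/(8·1.64×10^-28) · [4²/(2.38 pm)² + 3²/(142 pm)²].
Evaluating gives E = 9.465×10^-16 J = 5.92×10^3 eV.

E = 5.92×10^3 eV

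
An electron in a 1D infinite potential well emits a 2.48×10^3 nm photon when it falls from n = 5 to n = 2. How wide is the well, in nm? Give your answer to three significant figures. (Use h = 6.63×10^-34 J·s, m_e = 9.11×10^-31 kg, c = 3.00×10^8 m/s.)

L = 3.97 nm

The photon carries ΔE = hc/λ = 6.63×10^-34·3.00×10^8/2.48×10^-6 m = 8.020×10^-20 J.
Since ΔE = (5² − 2²)E_1, E_1 = 3.819×10^-21 J, and L = h/√(8m_eE_1) = 3.97×10^-9 m = 3.97 nm.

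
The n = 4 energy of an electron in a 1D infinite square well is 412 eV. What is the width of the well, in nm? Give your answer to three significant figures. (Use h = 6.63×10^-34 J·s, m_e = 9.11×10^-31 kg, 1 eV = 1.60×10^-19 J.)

L = 0.121 nm

From E_n = n²h²/(8m_eL²), L = n·h/√(8m_eE_n).
E_4 = 412 eV = 6.592×10^-17 J, so L = 4·6.63×10^-34/√(8·9.11×10^-31·6.592×10^-17) = 1.21×10^-10 m = 0.121 nm.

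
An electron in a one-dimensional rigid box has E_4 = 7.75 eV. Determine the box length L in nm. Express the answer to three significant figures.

From E_n = n²h²/(8m_eL²), L = n·h/√(8m_eE_n).
E_4 = 7.75 eV = 1.242×10^-18 J, so L = 4·6.626×10^-34/√(8·9.109×10^-31·1.242×10^-18) = 8.81×10^-10 m = 0.881 nm.

L = 0.881 nm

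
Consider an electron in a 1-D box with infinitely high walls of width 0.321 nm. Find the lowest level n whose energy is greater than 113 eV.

E_1 = h²/(8m_eL²) = 5.847×10^-19 J = 3.650 eV.
Need n² > 113/3.650 = 30.96, i.e. n > 5.564.
The smallest integer satisfying this is n = 6.

n = 6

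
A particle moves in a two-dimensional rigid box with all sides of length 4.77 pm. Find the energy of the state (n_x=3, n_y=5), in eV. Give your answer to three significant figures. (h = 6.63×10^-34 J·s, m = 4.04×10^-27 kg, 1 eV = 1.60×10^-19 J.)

For a 2D rectangular well E = (h²/8m)·Σ n_i²/L_i² = (6.63×10^-34)²/(8·4.04×10^-27) · [3²/(4.77 pm)² + 5²/(4.77 pm)²].
Evaluating gives E = 2.032×10^-17 J = 127 eV.

E = 127 eV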